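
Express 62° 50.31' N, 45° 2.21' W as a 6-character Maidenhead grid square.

GP72lu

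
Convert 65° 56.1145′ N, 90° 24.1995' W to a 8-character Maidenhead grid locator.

Shift to the Maidenhead origin (180°W, 90°S): lon 89.59668, lat 155.93524.
Field (20°×10°, letters A–R): 89.59668/20 → 4 → E, 155.93524/10 → 15 → P; chars EP.
Square (2°×1°, digits 0–9): 9.59668/2 → 4, 5.93524/1 → 5; chars 45.
Subsquare (5′×2.5′, letters a–x): 1.59668/0.0833333 → 19 → t, 0.93524/0.0416667 → 22 → w; chars tw.
Extended square (30″×15″, digits 0–9): 0.01334/0.00833333 → 1, 0.01858/0.00416667 → 4; chars 14.

EP45tw14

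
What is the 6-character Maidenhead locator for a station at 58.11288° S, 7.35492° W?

ID61hv

Add 180° to longitude and 90° to latitude: 172.6451, 31.8871.
Field: lon ⌊172.6451/20⌋ = 8 → I; lat ⌊31.8871/10⌋ = 3 → D.
Square: lon ⌊12.6451/2⌋ = 6; lat ⌊1.8871/1⌋ = 1.
Subsquare: lon ⌊0.6451/0.0833333⌋ = 7 → h; lat ⌊0.8871/0.0416667⌋ = 21 → v.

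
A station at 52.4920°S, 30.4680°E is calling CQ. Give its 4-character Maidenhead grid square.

KD57

Offset from 180°W / 90°S: lon 210.47°, lat 37.51°.
Field: 210.47/20 → 10 → K, 37.51/10 → 3 → D; chars KD.
Square: 10.47/2 → 5, 7.51/1 → 7; chars 57.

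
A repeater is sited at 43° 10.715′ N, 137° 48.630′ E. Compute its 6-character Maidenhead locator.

Add 180° to longitude and 90° to latitude: 317.8105, 133.1786.
Field (20°×10°, letters A–R): lon ⌊317.8105/20⌋ = 15 → P; lat ⌊133.1786/10⌋ = 13 → N.
Square (2°×1°, digits 0–9): lon ⌊17.8105/2⌋ = 8; lat ⌊3.1786/1⌋ = 3.
Subsquare (5′×2.5′, letters a–x): lon ⌊1.8105/0.0833333⌋ = 21 → v; lat ⌊0.1786/0.0416667⌋ = 4 → e.

PN83ve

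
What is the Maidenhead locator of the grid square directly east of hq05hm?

Longitude subsquare h = 7; +1 → 8 = i.
The latitude characters are unchanged.

HQ05im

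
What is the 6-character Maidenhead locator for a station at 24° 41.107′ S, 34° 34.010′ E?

Shift to the Maidenhead origin (180°W, 90°S): lon 214.5668, lat 65.3149.
Field (20°×10°, letters A–R): 214.5668/20 → 10 → K, 65.3149/10 → 6 → G; chars KG.
Square (2°×1°, digits 0–9): 14.5668/2 → 7, 5.3149/1 → 5; chars 75.
Subsquare (5′×2.5′, letters a–x): 0.5668/0.0833333 → 6 → g, 0.3149/0.0416667 → 7 → h; chars gh.

KG75gh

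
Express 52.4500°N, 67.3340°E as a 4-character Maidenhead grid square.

Add 180° to longitude and 90° to latitude: 247.33, 142.45.
Field: 247.33/20 → 12 → M, 142.45/10 → 14 → O; chars MO.
Square: 7.33/2 → 3, 2.45/1 → 2; chars 32.

MO32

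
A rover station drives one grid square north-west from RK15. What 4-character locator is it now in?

RK06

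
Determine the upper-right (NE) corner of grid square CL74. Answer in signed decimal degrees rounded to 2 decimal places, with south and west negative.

Field C=2, L=11: +2·20° lon, +11·10° lat → SW at lon -140°, lat 20°.
Square 7, 4: +7·2° lon, +4·1° lat → SW at lon -126°, lat 24°.
Cell spans 2° lon × 1° lat. NE corner is SW corner plus one full cell.
latitude 25.00, longitude -124.00.

25.00, -124.00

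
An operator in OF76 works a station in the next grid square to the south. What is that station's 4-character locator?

OF75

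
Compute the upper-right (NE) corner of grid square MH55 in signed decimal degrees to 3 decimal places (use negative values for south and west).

-14.000, 72.000

Field M=12, H=7: +12·20° lon, +7·10° lat → SW at lon 60°, lat -20°.
Square 5, 5: +5·2° lon, +5·1° lat → SW at lon 70°, lat -15°.
Cell spans 2° lon × 1° lat. NE corner is SW corner plus one full cell.
latitude -14.000, longitude 72.000.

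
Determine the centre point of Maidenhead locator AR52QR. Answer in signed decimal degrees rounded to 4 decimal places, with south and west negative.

82.7292, -168.6250

Field A=0, R=17: +0·20° lon, +17·10° lat → SW at lon -180°, lat 80°.
Square 5, 2: +5·2° lon, +2·1° lat → SW at lon -170°, lat 82°.
Subsquare q=16, r=17: +16·0.0833333° lon, +17·0.0416667° lat → SW at lon -168.667°, lat 82.7083°.
Cell spans 0.0833333° lon × 0.0416667° lat. Centre is SW corner plus half of each.
latitude 82.7292, longitude -168.6250.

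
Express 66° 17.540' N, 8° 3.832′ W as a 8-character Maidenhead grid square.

IP56xh20

Add 180° to longitude and 90° to latitude: 171.93613, 156.29233.
Field: lon ⌊171.93613/20⌋ = 8 → I; lat ⌊156.29233/10⌋ = 15 → P.
Square: lon ⌊11.93613/2⌋ = 5; lat ⌊6.29233/1⌋ = 6.
Subsquare: lon ⌊1.93613/0.0833333⌋ = 23 → x; lat ⌊0.29233/0.0416667⌋ = 7 → h.
Extended square: lon ⌊0.01947/0.00833333⌋ = 2; lat ⌊0.00067/0.00416667⌋ = 0.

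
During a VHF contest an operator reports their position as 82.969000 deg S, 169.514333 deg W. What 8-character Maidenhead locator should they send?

AA57fa87

Add 180° to longitude and 90° to latitude: 10.48567, 7.03100.
Field: lon ⌊10.48567/20⌋ = 0 → A; lat ⌊7.03100/10⌋ = 0 → A.
Square: lon ⌊10.48567/2⌋ = 5; lat ⌊7.03100/1⌋ = 7.
Subsquare: lon ⌊0.48567/0.0833333⌋ = 5 → f; lat ⌊0.03100/0.0416667⌋ = 0 → a.
Extended square: lon ⌊0.06900/0.00833333⌋ = 8; lat ⌊0.03100/0.00416667⌋ = 7.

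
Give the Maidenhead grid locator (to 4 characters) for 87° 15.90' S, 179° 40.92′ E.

RA92

Offset from 180°W / 90°S: lon 359.68°, lat 2.73°.
Field: lon ⌊359.68/20⌋ = 17 → R; lat ⌊2.73/10⌋ = 0 → A.
Square: lon ⌊19.68/2⌋ = 9; lat ⌊2.73/1⌋ = 2.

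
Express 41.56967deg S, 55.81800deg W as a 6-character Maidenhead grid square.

GE28ck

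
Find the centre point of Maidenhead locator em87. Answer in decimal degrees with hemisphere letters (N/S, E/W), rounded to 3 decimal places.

37.500° N, 83.000° W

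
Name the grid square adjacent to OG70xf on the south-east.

OG80ae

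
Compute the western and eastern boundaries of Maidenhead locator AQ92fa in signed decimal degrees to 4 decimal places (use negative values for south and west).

Field A=0, Q=16: +0·20° lon, +16·10° lat → SW at lon -180°, lat 70°.
Square 9, 2: +9·2° lon, +2·1° lat → SW at lon -162°, lat 72°.
Subsquare f=5, a=0: +5·0.0833333° lon, +0·0.0416667° lat → SW at lon -161.583°, lat 72°.
Cell spans 0.0833333° lon × 0.0416667° lat.
west -161.5833, east -161.5000.

-161.5833, -161.5000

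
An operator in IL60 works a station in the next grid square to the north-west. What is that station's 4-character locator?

IL51

Longitude square 6; −1 → 5.
Latitude square 0; +1 → 1.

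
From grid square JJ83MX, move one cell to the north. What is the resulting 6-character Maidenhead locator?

JJ84ma

Latitude subsquare x = 23; +1 → 24, wraps to 0 = a, carry into square.
Latitude square 3; +1 → 4.
The longitude characters are unchanged.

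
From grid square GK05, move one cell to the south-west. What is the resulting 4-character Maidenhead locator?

Longitude square 0; −1 → -1, wraps to 9, carry into field.
Longitude field G = 6; −1 → 5 = F.
Latitude square 5; −1 → 4.

FK94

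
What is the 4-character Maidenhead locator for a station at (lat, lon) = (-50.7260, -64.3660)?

FD79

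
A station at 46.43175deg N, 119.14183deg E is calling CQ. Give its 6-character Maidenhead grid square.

Add 180° to longitude and 90° to latitude: 299.1418, 136.4317.
Field: 299.1418/20 → 14 → O, 136.4317/10 → 13 → N; chars ON.
Square: 19.1418/2 → 9, 6.4317/1 → 6; chars 96.
Subsquare: 1.1418/0.0833333 → 13 → n, 0.4317/0.0416667 → 10 → k; chars nk.

ON96nk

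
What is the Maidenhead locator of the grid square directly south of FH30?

FG39

Latitude square 0; −1 → -1, wraps to 9, carry into field.
Latitude field H = 7; −1 → 6 = G.
The longitude characters are unchanged.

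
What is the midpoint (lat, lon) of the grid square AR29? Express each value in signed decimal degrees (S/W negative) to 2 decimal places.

89.50, -175.00

Field A=0, R=17: +0·20° lon, +17·10° lat → SW at lon -180°, lat 80°.
Square 2, 9: +2·2° lon, +9·1° lat → SW at lon -176°, lat 89°.
Cell spans 2° lon × 1° lat. Centre is SW corner plus half of each.
latitude 89.50, longitude -175.00.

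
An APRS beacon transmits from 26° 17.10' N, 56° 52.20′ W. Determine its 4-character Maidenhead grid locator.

GL16

Add 180° to longitude and 90° to latitude: 123.13, 116.28.
Field (20°×10°, letters A–R): lon ⌊123.13/20⌋ = 6 → G; lat ⌊116.28/10⌋ = 11 → L.
Square (2°×1°, digits 0–9): lon ⌊3.13/2⌋ = 1; lat ⌊6.28/1⌋ = 6.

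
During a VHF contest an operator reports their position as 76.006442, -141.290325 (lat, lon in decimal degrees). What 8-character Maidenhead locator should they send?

BQ96ia51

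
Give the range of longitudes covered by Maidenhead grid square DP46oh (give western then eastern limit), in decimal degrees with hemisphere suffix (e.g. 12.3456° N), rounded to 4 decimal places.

Field D=3, P=15: +3·20° lon, +15·10° lat → SW at lon -120°, lat 60°.
Square 4, 6: +4·2° lon, +6·1° lat → SW at lon -112°, lat 66°.
Subsquare o=14, h=7: +14·0.0833333° lon, +7·0.0416667° lat → SW at lon -110.833°, lat 66.2917°.
Cell spans 0.0833333° lon × 0.0416667° lat.
west 110.8333° W, east 110.7500° W.

110.8333° W, 110.7500° W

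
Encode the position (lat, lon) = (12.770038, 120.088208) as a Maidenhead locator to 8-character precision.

PK02bs04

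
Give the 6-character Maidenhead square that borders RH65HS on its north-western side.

Longitude subsquare h = 7; −1 → 6 = g.
Latitude subsquare s = 18; +1 → 19 = t.

RH65gt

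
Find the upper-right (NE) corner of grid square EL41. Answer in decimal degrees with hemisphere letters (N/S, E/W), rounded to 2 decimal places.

Field E=4, L=11: +4·20° lon, +11·10° lat → SW at lon -100°, lat 20°.
Square 4, 1: +4·2° lon, +1·1° lat → SW at lon -92°, lat 21°.
Cell spans 2° lon × 1° lat. NE corner is SW corner plus one full cell.
latitude 22.00° N, longitude 90.00° W.

22.00° N, 90.00° W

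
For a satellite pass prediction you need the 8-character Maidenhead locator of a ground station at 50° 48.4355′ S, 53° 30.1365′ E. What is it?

LD69se06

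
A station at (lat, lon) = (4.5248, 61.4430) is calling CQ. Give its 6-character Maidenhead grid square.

MJ04rm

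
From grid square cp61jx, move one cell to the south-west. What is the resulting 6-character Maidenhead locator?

CP61iw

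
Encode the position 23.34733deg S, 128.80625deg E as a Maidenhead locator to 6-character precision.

PG46jp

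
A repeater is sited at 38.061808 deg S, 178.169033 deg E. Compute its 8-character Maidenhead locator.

Offset from 180°W / 90°S: lon 358.16903°, lat 51.93819°.
Field: 358.16903/20 → 17 → R, 51.93819/10 → 5 → F; chars RF.
Square: 18.16903/2 → 9, 1.93819/1 → 1; chars 91.
Subsquare: 0.16903/0.0833333 → 2 → c, 0.93819/0.0416667 → 22 → w; chars cw.
Extended square: 0.00237/0.00833333 → 0, 0.02153/0.00416667 → 5; chars 05.

RF91cw05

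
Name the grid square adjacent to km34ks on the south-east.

Longitude subsquare k = 10; +1 → 11 = l.
Latitude subsquare s = 18; −1 → 17 = r.

KM34lr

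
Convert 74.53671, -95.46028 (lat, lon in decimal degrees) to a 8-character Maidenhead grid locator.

EQ24gm48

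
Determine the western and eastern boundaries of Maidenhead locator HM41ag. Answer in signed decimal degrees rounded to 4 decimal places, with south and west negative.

Field H=7, M=12: +7·20° lon, +12·10° lat → SW at lon -40°, lat 30°.
Square 4, 1: +4·2° lon, +1·1° lat → SW at lon -32°, lat 31°.
Subsquare a=0, g=6: +0·0.0833333° lon, +6·0.0416667° lat → SW at lon -32°, lat 31.25°.
Cell spans 0.0833333° lon × 0.0416667° lat.
west -32.0000, east -31.9167.

-32.0000, -31.9167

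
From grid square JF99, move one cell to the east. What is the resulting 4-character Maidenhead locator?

Longitude square 9; +1 → 10, wraps to 0, carry into field.
Longitude field J = 9; +1 → 10 = K.
The latitude characters are unchanged.

KF09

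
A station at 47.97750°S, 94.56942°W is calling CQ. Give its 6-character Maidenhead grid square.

Add 180° to longitude and 90° to latitude: 85.4306, 42.0225.
Field (20°×10°, letters A–R): lon ⌊85.4306/20⌋ = 4 → E; lat ⌊42.0225/10⌋ = 4 → E.
Square (2°×1°, digits 0–9): lon ⌊5.4306/2⌋ = 2; lat ⌊2.0225/1⌋ = 2.
Subsquare (5′×2.5′, letters a–x): lon ⌊1.4306/0.0833333⌋ = 17 → r; lat ⌊0.0225/0.0416667⌋ = 0 → a.

EE22ra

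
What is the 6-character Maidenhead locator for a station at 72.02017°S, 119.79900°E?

OB97vx

Shift to the Maidenhead origin (180°W, 90°S): lon 299.7990, lat 17.9798.
Field: 299.7990/20 → 14 → O, 17.9798/10 → 1 → B; chars OB.
Square: 19.7990/2 → 9, 7.9798/1 → 7; chars 97.
Subsquare: 1.7990/0.0833333 → 21 → v, 0.9798/0.0416667 → 23 → x; chars vx.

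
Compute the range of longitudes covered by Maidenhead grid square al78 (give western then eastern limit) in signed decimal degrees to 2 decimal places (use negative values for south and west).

-166.00, -164.00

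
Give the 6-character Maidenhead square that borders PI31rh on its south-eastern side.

PI31sg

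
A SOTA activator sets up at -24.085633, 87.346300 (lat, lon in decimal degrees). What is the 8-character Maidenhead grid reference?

Add 180° to longitude and 90° to latitude: 267.34630, 65.91437.
Field (20°×10°, letters A–R): 267.34630/20 → 13 → N, 65.91437/10 → 6 → G; chars NG.
Square (2°×1°, digits 0–9): 7.34630/2 → 3, 5.91437/1 → 5; chars 35.
Subsquare (5′×2.5′, letters a–x): 1.34630/0.0833333 → 16 → q, 0.91437/0.0416667 → 21 → v; chars qv.
Extended square (30″×15″, digits 0–9): 0.01297/0.00833333 → 1, 0.03937/0.00416667 → 9; chars 19.

NG35qv19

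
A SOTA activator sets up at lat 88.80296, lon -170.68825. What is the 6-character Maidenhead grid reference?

Shift to the Maidenhead origin (180°W, 90°S): lon 9.3117, lat 178.8030.
Field: 9.3117/20 → 0 → A, 178.8030/10 → 17 → R; chars AR.
Square: 9.3117/2 → 4, 8.8030/1 → 8; chars 48.
Subsquare: 1.3117/0.0833333 → 15 → p, 0.8030/0.0416667 → 19 → t; chars pt.

AR48pt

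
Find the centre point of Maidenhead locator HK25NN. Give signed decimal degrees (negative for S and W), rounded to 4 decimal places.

15.5625, -34.8750

Field H=7, K=10: +7·20° lon, +10·10° lat → SW at lon -40°, lat 10°.
Square 2, 5: +2·2° lon, +5·1° lat → SW at lon -36°, lat 15°.
Subsquare n=13, n=13: +13·0.0833333° lon, +13·0.0416667° lat → SW at lon -34.9167°, lat 15.5417°.
Cell spans 0.0833333° lon × 0.0416667° lat. Centre is SW corner plus half of each.
latitude 15.5625, longitude -34.8750.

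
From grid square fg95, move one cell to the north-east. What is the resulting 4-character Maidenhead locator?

Longitude square 9; +1 → 10, wraps to 0, carry into field.
Longitude field F = 5; +1 → 6 = G.
Latitude square 5; +1 → 6.

GG06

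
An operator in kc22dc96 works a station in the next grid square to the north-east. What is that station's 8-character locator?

KC22ec07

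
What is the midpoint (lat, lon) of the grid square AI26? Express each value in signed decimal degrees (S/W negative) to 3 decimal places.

Field A=0, I=8: +0·20° lon, +8·10° lat → SW at lon -180°, lat -10°.
Square 2, 6: +2·2° lon, +6·1° lat → SW at lon -176°, lat -4°.
Cell spans 2° lon × 1° lat. Centre is SW corner plus half of each.
latitude -3.500, longitude -175.000.

-3.500, -175.000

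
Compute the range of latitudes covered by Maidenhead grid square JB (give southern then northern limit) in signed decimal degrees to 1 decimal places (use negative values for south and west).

-80.0, -70.0

Field J=9, B=1: +9·20° lon, +1·10° lat → SW at lon 0°, lat -80°.
Cell spans 20° lon × 10° lat.
south -80.0, north -70.0.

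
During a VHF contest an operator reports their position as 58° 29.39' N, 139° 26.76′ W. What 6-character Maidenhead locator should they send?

CO08gl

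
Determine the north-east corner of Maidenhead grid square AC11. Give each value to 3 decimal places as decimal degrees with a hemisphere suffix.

68.000° S, 176.000° W

Field A=0, C=2: +0·20° lon, +2·10° lat → SW at lon -180°, lat -70°.
Square 1, 1: +1·2° lon, +1·1° lat → SW at lon -178°, lat -69°.
Cell spans 2° lon × 1° lat. NE corner is SW corner plus one full cell.
latitude 68.000° S, longitude 176.000° W.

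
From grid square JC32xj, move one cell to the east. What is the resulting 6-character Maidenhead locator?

Longitude subsquare x = 23; +1 → 24, wraps to 0 = a, carry into square.
Longitude square 3; +1 → 4.
The latitude characters are unchanged.

JC42aj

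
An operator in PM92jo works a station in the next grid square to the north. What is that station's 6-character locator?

PM92jp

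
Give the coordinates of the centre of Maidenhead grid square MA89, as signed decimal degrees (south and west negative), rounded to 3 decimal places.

Field M=12, A=0: +12·20° lon, +0·10° lat → SW at lon 60°, lat -90°.
Square 8, 9: +8·2° lon, +9·1° lat → SW at lon 76°, lat -81°.
Cell spans 2° lon × 1° lat. Centre is SW corner plus half of each.
latitude -80.500, longitude 77.000.

-80.500, 77.000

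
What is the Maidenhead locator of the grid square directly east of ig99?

JG09

Longitude square 9; +1 → 10, wraps to 0, carry into field.
Longitude field I = 8; +1 → 9 = J.
The latitude characters are unchanged.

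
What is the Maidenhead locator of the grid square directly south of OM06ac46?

Latitude extended square 6; −1 → 5.
The longitude characters are unchanged.

OM06ac45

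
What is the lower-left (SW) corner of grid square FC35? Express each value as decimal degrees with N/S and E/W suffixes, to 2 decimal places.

65.00° S, 74.00° W

Field F=5, C=2: +5·20° lon, +2·10° lat → SW at lon -80°, lat -70°.
Square 3, 5: +3·2° lon, +5·1° lat → SW at lon -74°, lat -65°.
latitude 65.00° S, longitude 74.00° W.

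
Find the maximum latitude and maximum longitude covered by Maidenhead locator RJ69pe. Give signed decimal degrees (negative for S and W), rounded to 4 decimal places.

9.2083, 173.3333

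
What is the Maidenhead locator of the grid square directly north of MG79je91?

Latitude extended square 1; +1 → 2.
The longitude characters are unchanged.

MG79je92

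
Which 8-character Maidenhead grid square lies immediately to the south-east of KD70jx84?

KD70jx93

Longitude extended square 8; +1 → 9.
Latitude extended square 4; −1 → 3.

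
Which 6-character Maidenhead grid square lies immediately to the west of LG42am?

LG32xm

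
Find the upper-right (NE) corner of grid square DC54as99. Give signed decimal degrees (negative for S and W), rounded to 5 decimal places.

-65.20833, -109.91667

Field D=3, C=2: +3·20° lon, +2·10° lat → SW at lon -120°, lat -70°.
Square 5, 4: +5·2° lon, +4·1° lat → SW at lon -110°, lat -66°.
Subsquare a=0, s=18: +0·0.0833333° lon, +18·0.0416667° lat → SW at lon -110°, lat -65.25°.
Extended square 9, 9: +9·0.00833333° lon, +9·0.00416667° lat → SW at lon -109.925°, lat -65.2125°.
Cell spans 0.00833333° lon × 0.00416667° lat. NE corner is SW corner plus one full cell.
latitude -65.20833, longitude -109.91667.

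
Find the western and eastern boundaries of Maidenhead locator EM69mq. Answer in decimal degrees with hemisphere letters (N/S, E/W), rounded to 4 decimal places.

87.0000° W, 86.9167° W

Field E=4, M=12: +4·20° lon, +12·10° lat → SW at lon -100°, lat 30°.
Square 6, 9: +6·2° lon, +9·1° lat → SW at lon -88°, lat 39°.
Subsquare m=12, q=16: +12·0.0833333° lon, +16·0.0416667° lat → SW at lon -87°, lat 39.6667°.
Cell spans 0.0833333° lon × 0.0416667° lat.
west 87.0000° W, east 86.9167° W.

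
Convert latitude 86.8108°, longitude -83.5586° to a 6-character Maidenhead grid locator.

ER86ft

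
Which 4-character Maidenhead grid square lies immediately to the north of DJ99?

DK90

Latitude square 9; +1 → 10, wraps to 0, carry into field.
Latitude field J = 9; +1 → 10 = K.
The longitude characters are unchanged.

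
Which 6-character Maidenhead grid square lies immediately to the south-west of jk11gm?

JK11fl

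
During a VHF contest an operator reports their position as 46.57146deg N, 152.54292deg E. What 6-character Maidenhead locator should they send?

Offset from 180°W / 90°S: lon 332.5429°, lat 136.5715°.
Field: 332.5429/20 → 16 → Q, 136.5715/10 → 13 → N; chars QN.
Square: 12.5429/2 → 6, 6.5715/1 → 6; chars 66.
Subsquare: 0.5429/0.0833333 → 6 → g, 0.5715/0.0416667 → 13 → n; chars gn.

QN66gn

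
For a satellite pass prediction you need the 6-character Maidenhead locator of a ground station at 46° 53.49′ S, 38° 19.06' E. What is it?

Add 180° to longitude and 90° to latitude: 218.3177, 43.1085.
Field (20°×10°, letters A–R): lon ⌊218.3177/20⌋ = 10 → K; lat ⌊43.1085/10⌋ = 4 → E.
Square (2°×1°, digits 0–9): lon ⌊18.3177/2⌋ = 9; lat ⌊3.1085/1⌋ = 3.
Subsquare (5′×2.5′, letters a–x): lon ⌊0.3177/0.0833333⌋ = 3 → d; lat ⌊0.1085/0.0416667⌋ = 2 → c.

KE93dc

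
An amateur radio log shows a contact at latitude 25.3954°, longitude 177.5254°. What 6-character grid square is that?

RL85sj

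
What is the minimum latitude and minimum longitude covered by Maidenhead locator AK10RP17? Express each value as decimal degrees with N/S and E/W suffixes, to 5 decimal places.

10.65417° N, 176.57500° W

Field A=0, K=10: +0·20° lon, +10·10° lat → SW at lon -180°, lat 10°.
Square 1, 0: +1·2° lon, +0·1° lat → SW at lon -178°, lat 10°.
Subsquare r=17, p=15: +17·0.0833333° lon, +15·0.0416667° lat → SW at lon -176.583°, lat 10.625°.
Extended square 1, 7: +1·0.00833333° lon, +7·0.00416667° lat → SW at lon -176.575°, lat 10.6542°.
latitude 10.65417° N, longitude 176.57500° W.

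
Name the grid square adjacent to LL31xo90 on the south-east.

LL41an09

Longitude extended square 9; +1 → 10, wraps to 0, carry into subsquare.
Longitude subsquare x = 23; +1 → 24, wraps to 0 = a, carry into square.
Longitude square 3; +1 → 4.
Latitude extended square 0; −1 → -1, wraps to 9, carry into subsquare.
Latitude subsquare o = 14; −1 → 13 = n.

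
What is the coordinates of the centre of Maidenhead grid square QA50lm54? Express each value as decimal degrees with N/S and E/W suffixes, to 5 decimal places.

89.48125° S, 150.96250° E

Field Q=16, A=0: +16·20° lon, +0·10° lat → SW at lon 140°, lat -90°.
Square 5, 0: +5·2° lon, +0·1° lat → SW at lon 150°, lat -90°.
Subsquare l=11, m=12: +11·0.0833333° lon, +12·0.0416667° lat → SW at lon 150.917°, lat -89.5°.
Extended square 5, 4: +5·0.00833333° lon, +4·0.00416667° lat → SW at lon 150.958°, lat -89.4833°.
Cell spans 0.00833333° lon × 0.00416667° lat. Centre is SW corner plus half of each.
latitude 89.48125° S, longitude 150.96250° E.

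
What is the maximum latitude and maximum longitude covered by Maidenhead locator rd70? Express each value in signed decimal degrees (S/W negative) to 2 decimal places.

-59.00, 176.00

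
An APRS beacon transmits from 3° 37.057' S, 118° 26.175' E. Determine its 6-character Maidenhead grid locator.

OI96fj

Shift to the Maidenhead origin (180°W, 90°S): lon 298.4362, lat 86.3824.
Field (20°×10°, letters A–R): 298.4362/20 → 14 → O, 86.3824/10 → 8 → I; chars OI.
Square (2°×1°, digits 0–9): 18.4362/2 → 9, 6.3824/1 → 6; chars 96.
Subsquare (5′×2.5′, letters a–x): 0.4362/0.0833333 → 5 → f, 0.3824/0.0416667 → 9 → j; chars fj.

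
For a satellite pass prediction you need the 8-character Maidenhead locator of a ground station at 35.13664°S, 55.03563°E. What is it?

LF74mu47

Offset from 180°W / 90°S: lon 235.03563°, lat 54.86336°.
Field (20°×10°, letters A–R): 235.03563/20 → 11 → L, 54.86336/10 → 5 → F; chars LF.
Square (2°×1°, digits 0–9): 15.03563/2 → 7, 4.86336/1 → 4; chars 74.
Subsquare (5′×2.5′, letters a–x): 1.03563/0.0833333 → 12 → m, 0.86336/0.0416667 → 20 → u; chars mu.
Extended square (30″×15″, digits 0–9): 0.03563/0.00833333 → 4, 0.03003/0.00416667 → 7; chars 47.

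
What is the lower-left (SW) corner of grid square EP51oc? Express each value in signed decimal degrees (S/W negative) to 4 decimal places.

61.0833, -88.8333

Field E=4, P=15: +4·20° lon, +15·10° lat → SW at lon -100°, lat 60°.
Square 5, 1: +5·2° lon, +1·1° lat → SW at lon -90°, lat 61°.
Subsquare o=14, c=2: +14·0.0833333° lon, +2·0.0416667° lat → SW at lon -88.8333°, lat 61.0833°.
latitude 61.0833, longitude -88.8333.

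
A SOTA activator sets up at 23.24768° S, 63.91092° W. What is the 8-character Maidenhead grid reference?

FG86bs00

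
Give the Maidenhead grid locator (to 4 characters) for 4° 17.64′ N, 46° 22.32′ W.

Offset from 180°W / 90°S: lon 133.63°, lat 94.29°.
Field: lon ⌊133.63/20⌋ = 6 → G; lat ⌊94.29/10⌋ = 9 → J.
Square: lon ⌊13.63/2⌋ = 6; lat ⌊4.29/1⌋ = 4.

GJ64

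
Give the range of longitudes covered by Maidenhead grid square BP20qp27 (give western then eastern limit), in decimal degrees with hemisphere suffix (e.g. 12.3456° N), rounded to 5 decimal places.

Field B=1, P=15: +1·20° lon, +15·10° lat → SW at lon -160°, lat 60°.
Square 2, 0: +2·2° lon, +0·1° lat → SW at lon -156°, lat 60°.
Subsquare q=16, p=15: +16·0.0833333° lon, +15·0.0416667° lat → SW at lon -154.667°, lat 60.625°.
Extended square 2, 7: +2·0.00833333° lon, +7·0.00416667° lat → SW at lon -154.65°, lat 60.6542°.
Cell spans 0.00833333° lon × 0.00416667° lat.
west 154.65000° W, east 154.64167° W.

154.65000° W, 154.64167° W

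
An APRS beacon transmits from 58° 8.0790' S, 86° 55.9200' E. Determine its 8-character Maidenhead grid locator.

ND31lu17

Add 180° to longitude and 90° to latitude: 266.93200, 31.86535.
Field (20°×10°, letters A–R): lon ⌊266.93200/20⌋ = 13 → N; lat ⌊31.86535/10⌋ = 3 → D.
Square (2°×1°, digits 0–9): lon ⌊6.93200/2⌋ = 3; lat ⌊1.86535/1⌋ = 1.
Subsquare (5′×2.5′, letters a–x): lon ⌊0.93200/0.0833333⌋ = 11 → l; lat ⌊0.86535/0.0416667⌋ = 20 → u.
Extended square (30″×15″, digits 0–9): lon ⌊0.01533/0.00833333⌋ = 1; lat ⌊0.03202/0.00416667⌋ = 7.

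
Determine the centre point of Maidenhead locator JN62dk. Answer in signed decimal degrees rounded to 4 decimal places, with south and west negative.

Field J=9, N=13: +9·20° lon, +13·10° lat → SW at lon 0°, lat 40°.
Square 6, 2: +6·2° lon, +2·1° lat → SW at lon 12°, lat 42°.
Subsquare d=3, k=10: +3·0.0833333° lon, +10·0.0416667° lat → SW at lon 12.25°, lat 42.4167°.
Cell spans 0.0833333° lon × 0.0416667° lat. Centre is SW corner plus half of each.
latitude 42.4375, longitude 12.2917.

42.4375, 12.2917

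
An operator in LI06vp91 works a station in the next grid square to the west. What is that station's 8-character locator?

Longitude extended square 9; −1 → 8.
The latitude characters are unchanged.

LI06vp81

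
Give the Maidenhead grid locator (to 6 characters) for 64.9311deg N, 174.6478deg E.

Offset from 180°W / 90°S: lon 354.6478°, lat 154.9311°.
Field: lon ⌊354.6478/20⌋ = 17 → R; lat ⌊154.9311/10⌋ = 15 → P.
Square: lon ⌊14.6478/2⌋ = 7; lat ⌊4.9311/1⌋ = 4.
Subsquare: lon ⌊0.6478/0.0833333⌋ = 7 → h; lat ⌊0.9311/0.0416667⌋ = 22 → w.

RP74hw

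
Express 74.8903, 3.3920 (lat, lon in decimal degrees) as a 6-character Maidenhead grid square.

Shift to the Maidenhead origin (180°W, 90°S): lon 183.3920, lat 164.8903.
Field: 183.3920/20 → 9 → J, 164.8903/10 → 16 → Q; chars JQ.
Square: 3.3920/2 → 1, 4.8903/1 → 4; chars 14.
Subsquare: 1.3920/0.0833333 → 16 → q, 0.8903/0.0416667 → 21 → v; chars qv.

JQ14qv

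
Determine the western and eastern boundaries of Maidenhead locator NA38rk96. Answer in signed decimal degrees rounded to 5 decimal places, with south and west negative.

87.49167, 87.50000

Field N=13, A=0: +13·20° lon, +0·10° lat → SW at lon 80°, lat -90°.
Square 3, 8: +3·2° lon, +8·1° lat → SW at lon 86°, lat -82°.
Subsquare r=17, k=10: +17·0.0833333° lon, +10·0.0416667° lat → SW at lon 87.4167°, lat -81.5833°.
Extended square 9, 6: +9·0.00833333° lon, +6·0.00416667° lat → SW at lon 87.4917°, lat -81.5583°.
Cell spans 0.00833333° lon × 0.00416667° lat.
west 87.49167, east 87.50000.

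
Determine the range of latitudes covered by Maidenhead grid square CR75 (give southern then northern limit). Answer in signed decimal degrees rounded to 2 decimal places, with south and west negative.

85.00, 86.00

Field C=2, R=17: +2·20° lon, +17·10° lat → SW at lon -140°, lat 80°.
Square 7, 5: +7·2° lon, +5·1° lat → SW at lon -126°, lat 85°.
Cell spans 2° lon × 1° lat.
south 85.00, north 86.00.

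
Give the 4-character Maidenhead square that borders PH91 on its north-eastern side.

QH02

Longitude square 9; +1 → 10, wraps to 0, carry into field.
Longitude field P = 15; +1 → 16 = Q.
Latitude square 1; +1 → 2.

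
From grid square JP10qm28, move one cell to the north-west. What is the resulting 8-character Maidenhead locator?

JP10qm19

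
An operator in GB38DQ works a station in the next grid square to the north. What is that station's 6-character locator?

GB38dr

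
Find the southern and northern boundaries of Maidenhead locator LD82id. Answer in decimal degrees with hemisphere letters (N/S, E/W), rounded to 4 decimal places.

57.8750° S, 57.8333° S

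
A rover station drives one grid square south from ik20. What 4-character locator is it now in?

Latitude square 0; −1 → -1, wraps to 9, carry into field.
Latitude field K = 10; −1 → 9 = J.
The longitude characters are unchanged.

IJ29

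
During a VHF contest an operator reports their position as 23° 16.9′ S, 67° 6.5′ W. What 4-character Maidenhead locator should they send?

FG66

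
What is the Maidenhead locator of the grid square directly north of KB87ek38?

KB87ek39

Latitude extended square 8; +1 → 9.
The longitude characters are unchanged.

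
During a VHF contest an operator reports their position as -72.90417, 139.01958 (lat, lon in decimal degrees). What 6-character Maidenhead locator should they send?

PB97mc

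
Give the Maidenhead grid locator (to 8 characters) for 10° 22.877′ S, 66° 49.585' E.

MH39jo98

Offset from 180°W / 90°S: lon 246.82642°, lat 79.61872°.
Field: 246.82642/20 → 12 → M, 79.61872/10 → 7 → H; chars MH.
Square: 6.82642/2 → 3, 9.61872/1 → 9; chars 39.
Subsquare: 0.82642/0.0833333 → 9 → j, 0.61872/0.0416667 → 14 → o; chars jo.
Extended square: 0.07642/0.00833333 → 9, 0.03538/0.00416667 → 8; chars 98.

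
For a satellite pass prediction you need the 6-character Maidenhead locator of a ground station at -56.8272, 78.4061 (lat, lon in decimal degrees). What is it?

Offset from 180°W / 90°S: lon 258.4061°, lat 33.1728°.
Field: 258.4061/20 → 12 → M, 33.1728/10 → 3 → D; chars MD.
Square: 18.4061/2 → 9, 3.1728/1 → 3; chars 93.
Subsquare: 0.4061/0.0833333 → 4 → e, 0.1728/0.0416667 → 4 → e; chars ee.

MD93ee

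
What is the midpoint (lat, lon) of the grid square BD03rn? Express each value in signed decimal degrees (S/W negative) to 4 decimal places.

Field B=1, D=3: +1·20° lon, +3·10° lat → SW at lon -160°, lat -60°.
Square 0, 3: +0·2° lon, +3·1° lat → SW at lon -160°, lat -57°.
Subsquare r=17, n=13: +17·0.0833333° lon, +13·0.0416667° lat → SW at lon -158.583°, lat -56.4583°.
Cell spans 0.0833333° lon × 0.0416667° lat. Centre is SW corner plus half of each.
latitude -56.4375, longitude -158.5417.

-56.4375, -158.5417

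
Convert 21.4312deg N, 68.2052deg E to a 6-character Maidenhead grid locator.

Shift to the Maidenhead origin (180°W, 90°S): lon 248.2052, lat 111.4312.
Field: 248.2052/20 → 12 → M, 111.4312/10 → 11 → L; chars ML.
Square: 8.2052/2 → 4, 1.4312/1 → 1; chars 41.
Subsquare: 0.2052/0.0833333 → 2 → c, 0.4312/0.0416667 → 10 → k; chars ck.

ML41ck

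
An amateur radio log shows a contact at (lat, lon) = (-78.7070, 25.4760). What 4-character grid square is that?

Shift to the Maidenhead origin (180°W, 90°S): lon 205.48, lat 11.29.
Field: 205.48/20 → 10 → K, 11.29/10 → 1 → B; chars KB.
Square: 5.48/2 → 2, 1.29/1 → 1; chars 21.

KB21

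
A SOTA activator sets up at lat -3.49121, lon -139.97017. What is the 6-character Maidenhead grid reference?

CI06am

Offset from 180°W / 90°S: lon 40.0298°, lat 86.5088°.
Field: 40.0298/20 → 2 → C, 86.5088/10 → 8 → I; chars CI.
Square: 0.0298/2 → 0, 6.5088/1 → 6; chars 06.
Subsquare: 0.0298/0.0833333 → 0 → a, 0.5088/0.0416667 → 12 → m; chars am.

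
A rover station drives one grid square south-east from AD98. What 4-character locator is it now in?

Longitude square 9; +1 → 10, wraps to 0, carry into field.
Longitude field A = 0; +1 → 1 = B.
Latitude square 8; −1 → 7.

BD07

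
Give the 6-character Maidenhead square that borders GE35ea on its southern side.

Latitude subsquare a = 0; −1 → -1, wraps to 23 = x, carry into square.
Latitude square 5; −1 → 4.
The longitude characters are unchanged.

GE34ex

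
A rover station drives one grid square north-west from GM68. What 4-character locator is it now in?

GM59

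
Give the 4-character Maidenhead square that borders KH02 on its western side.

Longitude square 0; −1 → -1, wraps to 9, carry into field.
Longitude field K = 10; −1 → 9 = J.
The latitude characters are unchanged.

JH92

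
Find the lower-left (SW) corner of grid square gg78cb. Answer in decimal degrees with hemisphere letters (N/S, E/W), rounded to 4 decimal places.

21.9583° S, 45.8333° W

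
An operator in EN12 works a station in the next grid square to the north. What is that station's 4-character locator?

Latitude square 2; +1 → 3.
The longitude characters are unchanged.

EN13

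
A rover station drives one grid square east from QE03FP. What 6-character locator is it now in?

QE03gp

Longitude subsquare f = 5; +1 → 6 = g.
The latitude characters are unchanged.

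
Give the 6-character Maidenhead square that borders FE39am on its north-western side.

Longitude subsquare a = 0; −1 → -1, wraps to 23 = x, carry into square.
Longitude square 3; −1 → 2.
Latitude subsquare m = 12; +1 → 13 = n.

FE29xn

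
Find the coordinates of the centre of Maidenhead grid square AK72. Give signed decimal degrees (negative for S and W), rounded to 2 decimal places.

12.50, -165.00

Field A=0, K=10: +0·20° lon, +10·10° lat → SW at lon -180°, lat 10°.
Square 7, 2: +7·2° lon, +2·1° lat → SW at lon -166°, lat 12°.
Cell spans 2° lon × 1° lat. Centre is SW corner plus half of each.
latitude 12.50, longitude -165.00.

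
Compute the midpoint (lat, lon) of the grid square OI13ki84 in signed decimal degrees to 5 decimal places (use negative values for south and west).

-6.64792, 102.90417

Field O=14, I=8: +14·20° lon, +8·10° lat → SW at lon 100°, lat -10°.
Square 1, 3: +1·2° lon, +3·1° lat → SW at lon 102°, lat -7°.
Subsquare k=10, i=8: +10·0.0833333° lon, +8·0.0416667° lat → SW at lon 102.833°, lat -6.66667°.
Extended square 8, 4: +8·0.00833333° lon, +4·0.00416667° lat → SW at lon 102.9°, lat -6.65°.
Cell spans 0.00833333° lon × 0.00416667° lat. Centre is SW corner plus half of each.
latitude -6.64792, longitude 102.90417.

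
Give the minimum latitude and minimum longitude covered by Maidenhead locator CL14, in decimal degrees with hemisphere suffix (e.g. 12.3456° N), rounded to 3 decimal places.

24.000° N, 138.000° W

Field C=2, L=11: +2·20° lon, +11·10° lat → SW at lon -140°, lat 20°.
Square 1, 4: +1·2° lon, +4·1° lat → SW at lon -138°, lat 24°.
latitude 24.000° N, longitude 138.000° W.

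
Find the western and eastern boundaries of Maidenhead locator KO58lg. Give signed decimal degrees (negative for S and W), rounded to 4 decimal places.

30.9167, 31.0000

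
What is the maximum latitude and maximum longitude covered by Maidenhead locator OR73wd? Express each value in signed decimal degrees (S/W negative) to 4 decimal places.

Field O=14, R=17: +14·20° lon, +17·10° lat → SW at lon 100°, lat 80°.
Square 7, 3: +7·2° lon, +3·1° lat → SW at lon 114°, lat 83°.
Subsquare w=22, d=3: +22·0.0833333° lon, +3·0.0416667° lat → SW at lon 115.833°, lat 83.125°.
Cell spans 0.0833333° lon × 0.0416667° lat. NE corner is SW corner plus one full cell.
latitude 83.1667, longitude 115.9167.

83.1667, 115.9167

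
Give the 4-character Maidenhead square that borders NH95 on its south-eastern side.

OH04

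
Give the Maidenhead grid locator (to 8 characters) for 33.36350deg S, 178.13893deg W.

Offset from 180°W / 90°S: lon 1.86107°, lat 56.63650°.
Field: 1.86107/20 → 0 → A, 56.63650/10 → 5 → F; chars AF.
Square: 1.86107/2 → 0, 6.63650/1 → 6; chars 06.
Subsquare: 1.86107/0.0833333 → 22 → w, 0.63650/0.0416667 → 15 → p; chars wp.
Extended square: 0.02774/0.00833333 → 3, 0.01150/0.00416667 → 2; chars 32.

AF06wp32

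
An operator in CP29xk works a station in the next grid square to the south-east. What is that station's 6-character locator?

Longitude subsquare x = 23; +1 → 24, wraps to 0 = a, carry into square.
Longitude square 2; +1 → 3.
Latitude subsquare k = 10; −1 → 9 = j.

CP39aj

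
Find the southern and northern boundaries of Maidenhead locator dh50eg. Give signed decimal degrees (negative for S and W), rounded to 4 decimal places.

Field D=3, H=7: +3·20° lon, +7·10° lat → SW at lon -120°, lat -20°.
Square 5, 0: +5·2° lon, +0·1° lat → SW at lon -110°, lat -20°.
Subsquare e=4, g=6: +4·0.0833333° lon, +6·0.0416667° lat → SW at lon -109.667°, lat -19.75°.
Cell spans 0.0833333° lon × 0.0416667° lat.
south -19.7500, north -19.7083.

-19.7500, -19.7083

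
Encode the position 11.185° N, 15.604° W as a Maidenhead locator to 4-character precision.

Offset from 180°W / 90°S: lon 164.40°, lat 101.19°.
Field: 164.40/20 → 8 → I, 101.19/10 → 10 → K; chars IK.
Square: 4.40/2 → 2, 1.19/1 → 1; chars 21.

IK21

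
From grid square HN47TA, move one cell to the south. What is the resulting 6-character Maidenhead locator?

HN46tx

Latitude subsquare a = 0; −1 → -1, wraps to 23 = x, carry into square.
Latitude square 7; −1 → 6.
The longitude characters are unchanged.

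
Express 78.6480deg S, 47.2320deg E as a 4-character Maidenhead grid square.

Shift to the Maidenhead origin (180°W, 90°S): lon 227.23, lat 11.35.
Field: 227.23/20 → 11 → L, 11.35/10 → 1 → B; chars LB.
Square: 7.23/2 → 3, 1.35/1 → 1; chars 31.

LB31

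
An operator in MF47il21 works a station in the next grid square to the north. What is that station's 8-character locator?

Latitude extended square 1; +1 → 2.
The longitude characters are unchanged.

MF47il22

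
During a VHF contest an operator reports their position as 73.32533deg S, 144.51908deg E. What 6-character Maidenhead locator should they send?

QB26gq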